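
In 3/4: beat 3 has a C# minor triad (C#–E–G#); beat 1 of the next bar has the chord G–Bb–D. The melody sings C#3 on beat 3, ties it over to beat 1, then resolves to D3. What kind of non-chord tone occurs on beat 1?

The harmony at that moment is G minor triad (G, Bb, D); C#3 is not a chord tone.
It is held over (the same pitch as the preceding C#3) and left by step up to D3.
Held over from the previous chord and resolving up by step — a retardation.

Retardation.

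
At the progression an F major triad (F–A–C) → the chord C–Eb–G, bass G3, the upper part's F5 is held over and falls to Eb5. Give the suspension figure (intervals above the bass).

At the second chord the bass is G3. The suspended F5 lies a seventh above the bass; after resolving down by step to Eb5, the interval above the bass becomes a sixth.
Suspension figures are named by those two intervals: 7–6.

7–6 suspension.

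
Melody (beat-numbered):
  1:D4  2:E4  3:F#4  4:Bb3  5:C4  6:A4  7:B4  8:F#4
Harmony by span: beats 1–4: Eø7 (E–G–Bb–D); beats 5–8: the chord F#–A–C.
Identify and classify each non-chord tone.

The harmony at that moment is E half-diminished seventh chord (E, G, Bb, D); F#4 is not a chord tone.
It is approached by step up from E4 and left by leap down to Bb3.
Step in, leap out — an escape tone.
The harmony at that moment is F# diminished triad (F#, A, C); B4 is not a chord tone.
It is approached by step up from A4 and left by leap down to F#4.
Step in, leap out — an escape tone.

F#4 (beat 3) — escape tone; B4 (beat 7) — escape tone.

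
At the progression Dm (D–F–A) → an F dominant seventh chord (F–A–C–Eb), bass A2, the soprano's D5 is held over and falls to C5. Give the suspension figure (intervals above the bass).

4–3 suspension.

At the second chord the bass is A2. The suspended D5 lies a fourth above the bass; after resolving down by step to C5, the interval above the bass becomes a third.
Suspension figures are named by those two intervals: 4–3.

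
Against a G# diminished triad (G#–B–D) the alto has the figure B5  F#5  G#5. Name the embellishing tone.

The harmony at that moment is G# diminished triad (G#, B, D); F#5 is not a chord tone.
It is approached by leap down from B5 and left by step up to G#5.
Leap in, step out — an appoggiatura.

F#5 is an appoggiatura.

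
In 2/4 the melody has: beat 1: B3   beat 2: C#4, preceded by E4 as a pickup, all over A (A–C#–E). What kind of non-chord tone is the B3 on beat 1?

The harmony at that moment is A major triad (A, C#, E); B3 is not a chord tone.
It is approached by leap down from E4 and left by step up to C#4.
Leap in, step out, metrically accented — an appoggiatura.

Appoggiatura.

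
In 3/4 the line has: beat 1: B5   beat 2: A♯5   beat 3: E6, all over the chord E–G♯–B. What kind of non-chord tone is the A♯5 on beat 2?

Escape tone.

The harmony at that moment is E major triad (E, G♯, B); A♯5 is not a chord tone.
It is approached by step down from B5 and left by leap up to E6.
Step in, leap out, on a weak beat — an escape tone.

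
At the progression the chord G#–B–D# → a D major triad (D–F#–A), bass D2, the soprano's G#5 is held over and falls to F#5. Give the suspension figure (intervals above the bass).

At the second chord the bass is D2. The suspended G#5 lies a fourth above the bass; after resolving down by step to F#5, the interval above the bass becomes a third.
Suspension figures are named by those two intervals: 4–3.

4–3 suspension.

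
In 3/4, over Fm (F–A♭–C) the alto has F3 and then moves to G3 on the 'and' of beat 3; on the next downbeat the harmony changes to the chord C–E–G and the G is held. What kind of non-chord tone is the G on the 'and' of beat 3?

Anticipation.

The harmony at that moment is F minor triad (F, A♭, C); G3 is not a chord tone.
It is approached by step up from F3 and then sustained as the same pitch into the next harmony.
Arriving early and becoming a chord tone when the harmony changes — an anticipation.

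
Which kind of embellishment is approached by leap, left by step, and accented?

Appoggiatura.

Approach: by leap. Departure: by step. Metric position: strong.
Leap in, step out, in a metrically strong position — an appoggiatura. (It is the mirror image of the escape tone, which steps in and leaps out from a weak position.)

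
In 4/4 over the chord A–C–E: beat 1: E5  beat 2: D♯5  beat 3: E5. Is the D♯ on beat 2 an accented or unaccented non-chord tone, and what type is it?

Unaccented neighbor tone.

The harmony at that moment is A minor triad (A, C, E); D♯5 is not a chord tone.
It is approached by step down from E5 and left by step up to E5.
Step away and step back to the same note — a neighbor tone (lower neighbor).
It falls on a weak beat, so it is unaccented.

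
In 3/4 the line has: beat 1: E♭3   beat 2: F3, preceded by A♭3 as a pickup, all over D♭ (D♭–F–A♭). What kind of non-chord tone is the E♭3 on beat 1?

Appoggiatura.

The harmony at that moment is D♭ major triad (D♭, F, A♭); E♭3 is not a chord tone.
It is approached by leap down from A♭3 and left by step up to F3.
Leap in, step out, metrically accented — an appoggiatura.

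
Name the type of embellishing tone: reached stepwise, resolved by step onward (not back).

Approach: by step. Departure: by step, continuing in the same direction.
Stepwise on both sides with no change of direction means the note fills in the space between two different chord tones — a passing tone. (Had it turned back to its starting note it would be a neighbor tone instead.)

Passing tone.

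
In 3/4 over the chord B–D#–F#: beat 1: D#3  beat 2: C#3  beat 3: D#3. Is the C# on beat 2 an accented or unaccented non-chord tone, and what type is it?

Unaccented neighbor tone.

The harmony at that moment is B major triad (B, D#, F#); C#3 is not a chord tone.
It is approached by step down from D#3 and left by step up to D#3.
Step away and step back to the same note — a neighbor tone (lower neighbor).
It falls on a weak beat, so it is unaccented.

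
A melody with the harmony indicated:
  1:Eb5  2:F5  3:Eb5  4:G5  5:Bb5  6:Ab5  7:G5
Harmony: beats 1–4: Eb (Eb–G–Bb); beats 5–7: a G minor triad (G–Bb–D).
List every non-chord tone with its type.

The harmony at that moment is Eb major triad (Eb, G, Bb); F5 is not a chord tone.
It is approached by step up from Eb5 and left by step down to Eb5.
Step away and step back to the same note — a neighbor tone (upper neighbor).
The harmony at that moment is G minor triad (G, Bb, D); Ab5 is not a chord tone.
It is approached by step down from Bb5 and left by step down to G5.
Step in, step out in the same direction — a passing tone.

F5 (beat 2) — neighbor tone; Ab5 (beat 6) — passing tone.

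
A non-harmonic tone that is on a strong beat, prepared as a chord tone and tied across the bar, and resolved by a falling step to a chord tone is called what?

Approach: by preparation — the pitch is first a chord tone, then held (tied or repeated) while the harmony changes under it. Departure: down by step. Metric position: strong.
A prepared dissonance that resolves downward by step — a suspension. (The same figure resolving upward would be a retardation.)

Suspension.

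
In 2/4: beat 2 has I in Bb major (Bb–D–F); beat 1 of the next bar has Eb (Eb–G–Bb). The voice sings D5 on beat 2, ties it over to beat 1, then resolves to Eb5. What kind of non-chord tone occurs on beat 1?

The harmony at that moment is Eb major triad (Eb, G, Bb); D5 is not a chord tone.
It is held over (the same pitch as the preceding D5) and left by step up to Eb5.
Held over from the previous chord and resolving up by step — a retardation.

Retardation.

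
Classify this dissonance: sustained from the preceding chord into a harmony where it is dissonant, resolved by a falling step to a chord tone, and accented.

Approach: by preparation — the pitch is first a chord tone, then held (tied or repeated) while the harmony changes under it. Departure: down by step. Metric position: strong.
A prepared dissonance that resolves downward by step — a suspension. (The same figure resolving upward would be a retardation.)

Suspension.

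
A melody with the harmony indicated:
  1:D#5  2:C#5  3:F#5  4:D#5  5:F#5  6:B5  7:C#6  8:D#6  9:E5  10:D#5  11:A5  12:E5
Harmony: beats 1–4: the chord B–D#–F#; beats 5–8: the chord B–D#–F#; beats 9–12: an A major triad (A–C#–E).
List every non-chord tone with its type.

The harmony at that moment is B major triad (B, D#, F#); C#5 is not a chord tone.
It is approached by step down from D#5 and left by leap up to F#5.
Step in, leap out — an escape tone.
The harmony at that moment is B major triad (B, D#, F#); C#6 is not a chord tone.
It is approached by step up from B5 and left by step up to D#6.
Step in, step out in the same direction — a passing tone.
The harmony at that moment is A major triad (A, C#, E); D#5 is not a chord tone.
It is approached by step down from E5 and left by leap up to A5.
Step in, leap out — an escape tone.

C#5 (beat 2) — escape tone; C#6 (beat 7) — passing tone; D#5 (beat 10) — escape tone.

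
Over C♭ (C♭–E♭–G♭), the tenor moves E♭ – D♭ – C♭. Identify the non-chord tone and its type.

D♭ is a passing tone.

The harmony at that moment is C♭ major triad (C♭, E♭, G♭); D♭ is not a chord tone.
It is approached by step down from E♭ and left by step down to C♭.
Step in, step out in the same direction — a passing tone.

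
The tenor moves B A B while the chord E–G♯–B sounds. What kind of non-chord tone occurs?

The harmony at that moment is E major triad (E, G♯, B); A is not a chord tone.
It is approached by step down from B and left by step up to B.
Step away and step back to the same note — a neighbor tone (lower neighbor).

A is a neighbor tone.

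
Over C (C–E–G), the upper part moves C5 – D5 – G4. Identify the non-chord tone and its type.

The harmony at that moment is C major triad (C, E, G); D5 is not a chord tone.
It is approached by step up from C5 and left by leap down to G4.
Step in, leap out — an escape tone.

D5 is an escape tone.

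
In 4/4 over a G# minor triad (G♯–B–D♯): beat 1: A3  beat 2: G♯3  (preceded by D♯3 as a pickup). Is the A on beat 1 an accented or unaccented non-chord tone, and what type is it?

The harmony at that moment is G♯ minor triad (G♯, B, D♯); A3 is not a chord tone.
It is approached by leap up from D♯3 and left by step down to G♯3.
Leap in, step out — an appoggiatura.
It falls on the downbeat, so it is accented.

Accented appoggiatura.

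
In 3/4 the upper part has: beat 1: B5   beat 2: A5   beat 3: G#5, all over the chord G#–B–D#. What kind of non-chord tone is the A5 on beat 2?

The harmony at that moment is G# minor triad (G#, B, D#); A5 is not a chord tone.
It is approached by step down from B5 and left by step down to G#5.
Step in, step out in the same direction — a passing tone.

Passing tone.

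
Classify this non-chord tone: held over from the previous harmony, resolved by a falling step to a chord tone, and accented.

Suspension.

Approach: by preparation — the pitch is first a chord tone, then held (tied or repeated) while the harmony changes under it. Departure: down by step. Metric position: strong.
A prepared dissonance that resolves downward by step — a suspension. (The same figure resolving upward would be a retardation.)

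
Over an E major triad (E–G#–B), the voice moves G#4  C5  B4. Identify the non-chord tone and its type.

C5 is an appoggiatura.

The harmony at that moment is E major triad (E, G#, B); C5 is not a chord tone.
It is approached by leap up from G#4 and left by step down to B4.
Leap in, step out — an appoggiatura.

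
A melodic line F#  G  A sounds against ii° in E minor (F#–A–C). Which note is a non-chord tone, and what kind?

G is a passing tone.

The harmony at that moment is F# diminished triad (F#, A, C); G is not a chord tone.
It is approached by step up from F# and left by step up to A.
Step in, step out in the same direction — a passing tone.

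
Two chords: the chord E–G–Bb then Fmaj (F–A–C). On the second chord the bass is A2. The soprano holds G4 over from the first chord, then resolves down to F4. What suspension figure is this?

At the second chord the bass is A2. The suspended G4 lies a seventh above the bass; after resolving down by step to F4, the interval above the bass becomes a sixth.
Suspension figures are named by those two intervals: 7–6.

7–6 suspension.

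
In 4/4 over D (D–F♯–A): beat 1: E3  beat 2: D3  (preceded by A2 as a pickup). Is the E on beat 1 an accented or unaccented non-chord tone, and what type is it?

The harmony at that moment is D major triad (D, F♯, A); E3 is not a chord tone.
It is approached by leap up from A2 and left by step down to D3.
Leap in, step out — an appoggiatura.
It falls on the downbeat, so it is accented.

Accented appoggiatura.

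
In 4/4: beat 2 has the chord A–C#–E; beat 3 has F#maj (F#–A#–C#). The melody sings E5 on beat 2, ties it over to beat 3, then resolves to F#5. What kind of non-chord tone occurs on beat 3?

Retardation.

The harmony at that moment is F# major triad (F#, A#, C#); E5 is not a chord tone.
It is held over (the same pitch as the preceding E5) and left by step up to F#5.
Held over from the previous chord and resolving up by step — a retardation.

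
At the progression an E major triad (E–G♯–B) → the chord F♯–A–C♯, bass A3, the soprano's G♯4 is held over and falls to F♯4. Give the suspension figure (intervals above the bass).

7–6 suspension.

At the second chord the bass is A3. The suspended G♯4 lies a seventh above the bass; after resolving down by step to F♯4, the interval above the bass becomes a sixth.
Suspension figures are named by those two intervals: 7–6.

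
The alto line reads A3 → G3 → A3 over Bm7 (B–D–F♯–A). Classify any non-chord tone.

G3 is a neighbor tone.

The harmony at that moment is B minor seventh chord (B, D, F♯, A); G3 is not a chord tone.
It is approached by step down from A3 and left by step up to A3.
Step away and step back to the same note — a neighbor tone (lower neighbor).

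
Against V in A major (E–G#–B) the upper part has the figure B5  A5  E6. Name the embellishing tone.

The harmony at that moment is E major triad (E, G#, B); A5 is not a chord tone.
It is approached by step down from B5 and left by leap up to E6.
Step in, leap out — an escape tone.

A5 is an escape tone.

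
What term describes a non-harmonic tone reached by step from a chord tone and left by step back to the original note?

Approach: by step. Departure: by step in the opposite direction, back to the starting pitch.
Stepwise on both sides but reversing to return to the same chord tone — a neighbor tone. (Had it continued onward in the same direction it would be a passing tone instead.)

Neighbor tone.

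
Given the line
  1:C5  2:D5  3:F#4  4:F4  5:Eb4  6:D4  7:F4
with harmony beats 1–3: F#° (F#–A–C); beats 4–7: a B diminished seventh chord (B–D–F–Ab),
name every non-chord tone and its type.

The harmony at that moment is F# diminished triad (F#, A, C); D5 is not a chord tone.
It is approached by step up from C5 and left by leap down to F#4.
Step in, leap out — an escape tone.
The harmony at that moment is B diminished seventh chord (B, D, F, Ab); Eb4 is not a chord tone.
It is approached by step down from F4 and left by step down to D4.
Step in, step out in the same direction — a passing tone.

D5 (beat 2) — escape tone; Eb4 (beat 5) — passing tone.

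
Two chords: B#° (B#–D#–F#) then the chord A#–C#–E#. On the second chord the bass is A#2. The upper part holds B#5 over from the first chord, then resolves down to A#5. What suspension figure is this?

At the second chord the bass is A#2. The suspended B#5 lies a ninth above the bass; after resolving down by step to A#5, the interval above the bass becomes an octave.
Suspension figures are named by those two intervals: 9–8.

9–8 suspension.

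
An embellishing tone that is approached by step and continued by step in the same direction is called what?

Approach: by step. Departure: by step, continuing in the same direction.
Stepwise on both sides with no change of direction means the note fills in the space between two different chord tones — a passing tone. (Had it turned back to its starting note it would be a neighbor tone instead.)

Passing tone.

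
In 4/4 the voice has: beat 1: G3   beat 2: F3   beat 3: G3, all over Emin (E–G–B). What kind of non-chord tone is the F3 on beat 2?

The harmony at that moment is E minor triad (E, G, B); F3 is not a chord tone.
It is approached by step down from G3 and left by step up to G3.
Step away and step back to the same note — a neighbor tone (lower neighbor).

Lower neighbor tone.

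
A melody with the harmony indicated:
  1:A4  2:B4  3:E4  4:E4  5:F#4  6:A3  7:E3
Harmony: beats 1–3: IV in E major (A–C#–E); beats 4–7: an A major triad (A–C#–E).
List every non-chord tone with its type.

The harmony at that moment is A major triad (A, C#, E); B4 is not a chord tone.
It is approached by step up from A4 and left by leap down to E4.
Step in, leap out — an escape tone.
The harmony at that moment is A major triad (A, C#, E); F#4 is not a chord tone.
It is approached by step up from E4 and left by leap down to A3.
Step in, leap out — an escape tone.

B4 (beat 2) — escape tone; F#4 (beat 5) — escape tone.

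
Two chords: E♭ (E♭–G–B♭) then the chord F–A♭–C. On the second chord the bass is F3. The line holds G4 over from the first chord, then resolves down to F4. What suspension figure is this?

9–8 suspension.

At the second chord the bass is F3. The suspended G4 lies a ninth above the bass; after resolving down by step to F4, the interval above the bass becomes an octave.
Suspension figures are named by those two intervals: 9–8.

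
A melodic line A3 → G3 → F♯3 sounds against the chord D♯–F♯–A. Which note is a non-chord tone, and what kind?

The harmony at that moment is D♯ diminished triad (D♯, F♯, A); G3 is not a chord tone.
It is approached by step down from A3 and left by step down to F♯3.
Step in, step out in the same direction — a passing tone.

G3 is a passing tone.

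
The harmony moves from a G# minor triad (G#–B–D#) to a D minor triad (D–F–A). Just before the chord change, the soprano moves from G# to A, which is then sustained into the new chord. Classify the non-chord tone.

A is an anticipation.

The harmony at that moment is G# minor triad (G#, B, D#); A is not a chord tone.
It is approached by step up from G# and then sustained as the same pitch into the next harmony.
Arriving early and becoming a chord tone when the harmony changes — an anticipation.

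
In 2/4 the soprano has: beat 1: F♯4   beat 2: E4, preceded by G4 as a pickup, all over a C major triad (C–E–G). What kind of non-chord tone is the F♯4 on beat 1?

Passing tone.

The harmony at that moment is C major triad (C, E, G); F♯4 is not a chord tone.
It is approached by step down from G4 and left by step down to E4.
Step in, step out in the same direction — a passing tone.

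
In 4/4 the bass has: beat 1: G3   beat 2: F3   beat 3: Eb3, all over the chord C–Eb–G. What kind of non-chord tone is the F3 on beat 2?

The harmony at that moment is C minor triad (C, Eb, G); F3 is not a chord tone.
It is approached by step down from G3 and left by step down to Eb3.
Step in, step out in the same direction — a passing tone.

Passing tone.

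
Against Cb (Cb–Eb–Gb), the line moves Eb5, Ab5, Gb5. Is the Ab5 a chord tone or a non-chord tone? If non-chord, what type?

Non-chord tone — an appoggiatura.

The harmony at that moment is Cb major triad (Cb, Eb, Gb); Ab5 is not a chord tone.
It is approached by leap up from Eb5 and left by step down to Gb5.
Leap in, step out — an appoggiatura.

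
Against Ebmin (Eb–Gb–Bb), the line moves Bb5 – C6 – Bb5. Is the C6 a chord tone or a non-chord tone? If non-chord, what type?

Non-chord tone — a neighbor tone.

The harmony at that moment is Eb minor triad (Eb, Gb, Bb); C6 is not a chord tone.
It is approached by step up from Bb5 and left by step down to Bb5.
Step away and step back to the same note — a neighbor tone (upper neighbor).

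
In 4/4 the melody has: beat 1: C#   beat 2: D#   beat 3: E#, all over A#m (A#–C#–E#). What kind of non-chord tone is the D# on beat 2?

Passing tone.

The harmony at that moment is A# minor triad (A#, C#, E#); D# is not a chord tone.
It is approached by step up from C# and left by step up to E#.
Step in, step out in the same direction — a passing tone.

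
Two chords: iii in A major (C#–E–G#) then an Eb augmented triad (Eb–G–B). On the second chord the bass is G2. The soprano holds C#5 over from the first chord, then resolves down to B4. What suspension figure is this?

4–3 suspension.

At the second chord the bass is G2. The suspended C#5 lies a fourth above the bass; after resolving down by step to B4, the interval above the bass becomes a third.
Suspension figures are named by those two intervals: 4–3.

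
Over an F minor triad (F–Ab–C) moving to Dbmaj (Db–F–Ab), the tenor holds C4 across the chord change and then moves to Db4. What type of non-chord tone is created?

C4 is a retardation.

The harmony at that moment is Db major triad (Db, F, Ab); C4 is not a chord tone.
It is held over (the same pitch as the preceding C4) and left by step up to Db4.
Held over from the previous chord and resolving up by step — a retardation.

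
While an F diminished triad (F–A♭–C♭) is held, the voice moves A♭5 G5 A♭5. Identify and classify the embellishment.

The harmony at that moment is F diminished triad (F, A♭, C♭); G5 is not a chord tone.
It is approached by step down from A♭5 and left by step up to A♭5.
Step away and step back to the same note — a neighbor tone (lower neighbor).

G5 is a neighbor tone.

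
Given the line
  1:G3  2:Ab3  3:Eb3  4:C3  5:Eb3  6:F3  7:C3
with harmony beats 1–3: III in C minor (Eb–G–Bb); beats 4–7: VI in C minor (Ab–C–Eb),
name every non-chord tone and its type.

The harmony at that moment is Eb major triad (Eb, G, Bb); Ab3 is not a chord tone.
It is approached by step up from G3 and left by leap down to Eb3.
Step in, leap out — an escape tone.
The harmony at that moment is Ab major triad (Ab, C, Eb); F3 is not a chord tone.
It is approached by step up from Eb3 and left by leap down to C3.
Step in, leap out — an escape tone.

Ab3 (beat 2) — escape tone; F3 (beat 6) — escape tone.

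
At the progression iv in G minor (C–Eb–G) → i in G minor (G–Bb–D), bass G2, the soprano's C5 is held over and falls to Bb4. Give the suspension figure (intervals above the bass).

At the second chord the bass is G2. The suspended C5 lies a fourth above the bass; after resolving down by step to Bb4, the interval above the bass becomes a third.
Suspension figures are named by those two intervals: 4–3.

4–3 suspension.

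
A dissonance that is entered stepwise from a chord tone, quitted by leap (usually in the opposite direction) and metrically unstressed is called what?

Escape tone.

Approach: by step. Departure: by leap. Metric position: weak.
Step in, leap out, from a weak position — an escape tone (échappée). (It is the mirror image of the appoggiatura, which leaps in and steps out on a strong beat.)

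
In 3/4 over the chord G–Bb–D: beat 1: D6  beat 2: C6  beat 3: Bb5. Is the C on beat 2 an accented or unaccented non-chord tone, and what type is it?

Unaccented passing tone.

The harmony at that moment is G minor triad (G, Bb, D); C6 is not a chord tone.
It is approached by step down from D6 and left by step down to Bb5.
Step in, step out in the same direction — a passing tone.
It falls on a weak beat, so it is unaccented.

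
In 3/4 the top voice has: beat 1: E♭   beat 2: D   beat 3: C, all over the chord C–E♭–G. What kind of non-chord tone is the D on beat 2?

Passing tone.

The harmony at that moment is C minor triad (C, E♭, G); D is not a chord tone.
It is approached by step down from E♭ and left by step down to C.
Step in, step out in the same direction — a passing tone.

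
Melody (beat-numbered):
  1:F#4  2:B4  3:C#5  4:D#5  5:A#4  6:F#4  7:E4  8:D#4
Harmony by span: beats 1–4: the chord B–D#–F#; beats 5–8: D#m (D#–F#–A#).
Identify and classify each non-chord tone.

The harmony at that moment is B major triad (B, D#, F#); C#5 is not a chord tone.
It is approached by step up from B4 and left by step up to D#5.
Step in, step out in the same direction — a passing tone.
The harmony at that moment is D# minor triad (D#, F#, A#); E4 is not a chord tone.
It is approached by step down from F#4 and left by step down to D#4.
Step in, step out in the same direction — a passing tone.

C#5 (beat 3) — passing tone; E4 (beat 7) — passing tone.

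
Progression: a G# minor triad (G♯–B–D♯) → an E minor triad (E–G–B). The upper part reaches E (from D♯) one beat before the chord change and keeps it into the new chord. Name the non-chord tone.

E is an anticipation.

The harmony at that moment is G♯ minor triad (G♯, B, D♯); E is not a chord tone.
It is approached by step up from D♯ and then sustained as the same pitch into the next harmony.
Arriving early and becoming a chord tone when the harmony changes — an anticipation.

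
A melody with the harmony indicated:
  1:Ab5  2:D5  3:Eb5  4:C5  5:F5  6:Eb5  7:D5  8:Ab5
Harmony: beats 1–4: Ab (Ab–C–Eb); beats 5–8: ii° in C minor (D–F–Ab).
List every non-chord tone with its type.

The harmony at that moment is Ab major triad (Ab, C, Eb); D5 is not a chord tone.
It is approached by leap down from Ab5 and left by step up to Eb5.
Leap in, step out — an appoggiatura.
The harmony at that moment is D diminished triad (D, F, Ab); Eb5 is not a chord tone.
It is approached by step down from F5 and left by step down to D5.
Step in, step out in the same direction — a passing tone.

D5 (beat 2) — appoggiatura; Eb5 (beat 6) — passing tone.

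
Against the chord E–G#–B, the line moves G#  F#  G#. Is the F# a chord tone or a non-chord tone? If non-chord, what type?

Non-chord tone — a neighbor tone.

The harmony at that moment is E major triad (E, G#, B); F# is not a chord tone.
It is approached by step down from G# and left by step up to G#.
Step away and step back to the same note — a neighbor tone (lower neighbor).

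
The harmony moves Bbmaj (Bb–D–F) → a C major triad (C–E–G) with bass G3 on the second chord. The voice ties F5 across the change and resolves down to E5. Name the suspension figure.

At the second chord the bass is G3. The suspended F5 lies a seventh above the bass; after resolving down by step to E5, the interval above the bass becomes a sixth.
Suspension figures are named by those two intervals: 7–6.

7–6 suspension.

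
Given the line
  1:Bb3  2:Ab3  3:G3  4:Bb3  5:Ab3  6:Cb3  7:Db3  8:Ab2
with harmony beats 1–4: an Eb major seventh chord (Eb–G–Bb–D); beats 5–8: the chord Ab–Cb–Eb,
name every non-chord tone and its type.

Ab3 (beat 2) — passing tone; Db3 (beat 7) — escape tone.

The harmony at that moment is Eb major seventh chord (Eb, G, Bb, D); Ab3 is not a chord tone.
It is approached by step down from Bb3 and left by step down to G3.
Step in, step out in the same direction — a passing tone.
The harmony at that moment is Ab minor triad (Ab, Cb, Eb); Db3 is not a chord tone.
It is approached by step up from Cb3 and left by leap down to Ab2.
Step in, leap out — an escape tone.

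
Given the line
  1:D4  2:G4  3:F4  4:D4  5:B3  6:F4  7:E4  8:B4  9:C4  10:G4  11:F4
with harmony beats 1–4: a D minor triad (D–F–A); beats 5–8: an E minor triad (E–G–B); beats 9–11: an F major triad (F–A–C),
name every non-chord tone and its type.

G4 (beat 2) — appoggiatura; F4 (beat 6) — appoggiatura; G4 (beat 10) — appoggiatura.

The harmony at that moment is D minor triad (D, F, A); G4 is not a chord tone.
It is approached by leap up from D4 and left by step down to F4.
Leap in, step out — an appoggiatura.
The harmony at that moment is E minor triad (E, G, B); F4 is not a chord tone.
It is approached by leap up from B3 and left by step down to E4.
Leap in, step out — an appoggiatura.
The harmony at that moment is F major triad (F, A, C); G4 is not a chord tone.
It is approached by leap up from C4 and left by step down to F4.
Leap in, step out — an appoggiatura.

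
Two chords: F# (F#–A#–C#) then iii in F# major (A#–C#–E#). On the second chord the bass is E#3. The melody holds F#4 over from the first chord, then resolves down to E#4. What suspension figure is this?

9–8 suspension.

At the second chord the bass is E#3. The suspended F#4 lies a ninth above the bass; after resolving down by step to E#4, the interval above the bass becomes an octave.
Suspension figures are named by those two intervals: 9–8.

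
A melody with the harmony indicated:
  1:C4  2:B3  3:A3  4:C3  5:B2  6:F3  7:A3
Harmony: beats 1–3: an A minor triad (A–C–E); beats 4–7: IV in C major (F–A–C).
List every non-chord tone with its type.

The harmony at that moment is A minor triad (A, C, E); B3 is not a chord tone.
It is approached by step down from C4 and left by step down to A3.
Step in, step out in the same direction — a passing tone.
The harmony at that moment is F major triad (F, A, C); B2 is not a chord tone.
It is approached by step down from C3 and left by leap up to F3.
Step in, leap out — an escape tone.

B3 (beat 2) — passing tone; B2 (beat 5) — escape tone.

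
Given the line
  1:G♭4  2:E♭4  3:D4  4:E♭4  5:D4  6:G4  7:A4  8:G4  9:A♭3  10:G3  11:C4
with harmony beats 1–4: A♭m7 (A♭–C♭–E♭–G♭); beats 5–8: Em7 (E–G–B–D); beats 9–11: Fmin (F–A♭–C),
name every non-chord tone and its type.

The harmony at that moment is A♭ minor seventh chord (A♭, C♭, E♭, G♭); D4 is not a chord tone.
It is approached by step down from E♭4 and left by step up to E♭4.
Step away and step back to the same note — a neighbor tone (lower neighbor).
The harmony at that moment is E minor seventh chord (E, G, B, D); A4 is not a chord tone.
It is approached by step up from G4 and left by step down to G4.
Step away and step back to the same note — a neighbor tone (upper neighbor).
The harmony at that moment is F minor triad (F, A♭, C); G3 is not a chord tone.
It is approached by step down from A♭3 and left by leap up to C4.
Step in, leap out — an escape tone.

D4 (beat 3) — neighbor tone; A4 (beat 7) — neighbor tone; G3 (beat 10) — escape tone.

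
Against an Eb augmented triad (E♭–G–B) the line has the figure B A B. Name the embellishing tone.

The harmony at that moment is E♭ augmented triad (E♭, G, B); A is not a chord tone.
It is approached by step down from B and left by step up to B.
Step away and step back to the same note — a neighbor tone (lower neighbor).

A is a neighbor tone.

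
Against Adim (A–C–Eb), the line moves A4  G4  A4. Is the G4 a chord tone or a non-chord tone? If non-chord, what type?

The harmony at that moment is A diminished triad (A, C, Eb); G4 is not a chord tone.
It is approached by step down from A4 and left by step up to A4.
Step away and step back to the same note — a neighbor tone (lower neighbor).

Non-chord tone — a neighbor tone.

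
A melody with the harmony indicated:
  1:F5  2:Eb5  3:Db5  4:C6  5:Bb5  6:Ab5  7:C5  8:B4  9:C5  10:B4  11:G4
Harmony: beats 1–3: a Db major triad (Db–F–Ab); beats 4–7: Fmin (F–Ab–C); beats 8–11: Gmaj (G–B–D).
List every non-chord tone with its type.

Eb5 (beat 2) — passing tone; Bb5 (beat 5) — passing tone; C5 (beat 9) — neighbor tone.

The harmony at that moment is Db major triad (Db, F, Ab); Eb5 is not a chord tone.
It is approached by step down from F5 and left by step down to Db5.
Step in, step out in the same direction — a passing tone.
The harmony at that moment is F minor triad (F, Ab, C); Bb5 is not a chord tone.
It is approached by step down from C6 and left by step down to Ab5.
Step in, step out in the same direction — a passing tone.
The harmony at that moment is G major triad (G, B, D); C5 is not a chord tone.
It is approached by step up from B4 and left by step down to B4.
Step away and step back to the same note — a neighbor tone (upper neighbor).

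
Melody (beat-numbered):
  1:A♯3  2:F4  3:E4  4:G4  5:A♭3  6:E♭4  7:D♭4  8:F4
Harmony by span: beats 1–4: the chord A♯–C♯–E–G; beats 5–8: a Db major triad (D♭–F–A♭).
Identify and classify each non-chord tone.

F4 (beat 2) — appoggiatura; E♭4 (beat 6) — appoggiatura.

The harmony at that moment is A♯ diminished seventh chord (A♯, C♯, E, G); F4 is not a chord tone.
It is approached by leap up from A♯3 and left by step down to E4.
Leap in, step out — an appoggiatura.
The harmony at that moment is D♭ major triad (D♭, F, A♭); E♭4 is not a chord tone.
It is approached by leap up from A♭3 and left by step down to D♭4.
Leap in, step out — an appoggiatura.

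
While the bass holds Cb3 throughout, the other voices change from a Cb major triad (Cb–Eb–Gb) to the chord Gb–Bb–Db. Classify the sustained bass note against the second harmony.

The harmony at that moment is Gb major triad (Gb, Bb, Db); Cb3 is not a chord tone.
It is held over (the same pitch as the preceding Cb3) and then sustained as the same pitch into the next harmony.
Sustained through a change of harmony — a pedal tone.

Pedal tone (pedal point).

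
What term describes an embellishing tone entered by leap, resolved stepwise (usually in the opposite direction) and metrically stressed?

Approach: by leap. Departure: by step. Metric position: strong.
Leap in, step out, in a metrically strong position — an appoggiatura. (It is the mirror image of the escape tone, which steps in and leaps out from a weak position.)

Appoggiatura.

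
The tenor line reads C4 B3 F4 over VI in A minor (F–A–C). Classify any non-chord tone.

B3 is an escape tone.

The harmony at that moment is F major triad (F, A, C); B3 is not a chord tone.
It is approached by step down from C4 and left by leap up to F4.
Step in, leap out — an escape tone.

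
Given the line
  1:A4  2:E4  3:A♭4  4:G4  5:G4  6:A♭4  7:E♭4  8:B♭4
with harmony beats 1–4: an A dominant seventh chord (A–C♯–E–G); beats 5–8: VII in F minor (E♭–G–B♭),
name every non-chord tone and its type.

The harmony at that moment is A dominant seventh chord (A, C♯, E, G); A♭4 is not a chord tone.
It is approached by leap up from E4 and left by step down to G4.
Leap in, step out — an appoggiatura.
The harmony at that moment is E♭ major triad (E♭, G, B♭); A♭4 is not a chord tone.
It is approached by step up from G4 and left by leap down to E♭4.
Step in, leap out — an escape tone.

A♭4 (beat 3) — appoggiatura; A♭4 (beat 6) — escape tone.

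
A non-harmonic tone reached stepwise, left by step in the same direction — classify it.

Approach: by step. Departure: by step, continuing in the same direction.
Stepwise on both sides with no change of direction means the note fills in the space between two different chord tones — a passing tone. (Had it turned back to its starting note it would be a neighbor tone instead.)

Passing tone.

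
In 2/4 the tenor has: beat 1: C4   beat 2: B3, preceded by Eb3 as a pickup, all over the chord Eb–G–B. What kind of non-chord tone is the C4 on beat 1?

Appoggiatura.

The harmony at that moment is Eb augmented triad (Eb, G, B); C4 is not a chord tone.
It is approached by leap up from Eb3 and left by step down to B3.
Leap in, step out, metrically accented — an appoggiatura.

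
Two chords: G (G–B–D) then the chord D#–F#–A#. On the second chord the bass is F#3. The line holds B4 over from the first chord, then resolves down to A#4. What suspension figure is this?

At the second chord the bass is F#3. The suspended B4 lies a fourth above the bass; after resolving down by step to A#4, the interval above the bass becomes a third.
Suspension figures are named by those two intervals: 4–3.

4–3 suspension.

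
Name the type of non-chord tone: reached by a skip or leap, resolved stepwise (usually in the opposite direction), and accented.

Approach: by leap. Departure: by step. Metric position: strong.
Leap in, step out, in a metrically strong position — an appoggiatura. (It is the mirror image of the escape tone, which steps in and leaps out from a weak position.)

Appoggiatura.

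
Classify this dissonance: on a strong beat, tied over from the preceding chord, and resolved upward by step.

Retardation.

Approach: by preparation — the pitch is first a chord tone, then held (tied or repeated) while the harmony changes under it. Departure: up by step. Metric position: strong.
A prepared dissonance that resolves upward by step — a retardation. (The same figure resolving downward would be a suspension.)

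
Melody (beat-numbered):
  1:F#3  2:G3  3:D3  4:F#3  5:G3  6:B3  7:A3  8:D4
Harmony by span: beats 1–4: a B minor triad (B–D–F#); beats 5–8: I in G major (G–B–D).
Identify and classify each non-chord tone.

G3 (beat 2) — escape tone; A3 (beat 7) — escape tone.

The harmony at that moment is B minor triad (B, D, F#); G3 is not a chord tone.
It is approached by step up from F#3 and left by leap down to D3.
Step in, leap out — an escape tone.
The harmony at that moment is G major triad (G, B, D); A3 is not a chord tone.
It is approached by step down from B3 and left by leap up to D4.
Step in, leap out — an escape tone.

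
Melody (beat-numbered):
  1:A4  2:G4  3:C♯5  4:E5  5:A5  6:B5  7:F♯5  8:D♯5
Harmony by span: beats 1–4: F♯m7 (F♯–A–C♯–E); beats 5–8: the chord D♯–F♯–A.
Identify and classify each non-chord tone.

G4 (beat 2) — escape tone; B5 (beat 6) — escape tone.

The harmony at that moment is F♯ minor seventh chord (F♯, A, C♯, E); G4 is not a chord tone.
It is approached by step down from A4 and left by leap up to C♯5.
Step in, leap out — an escape tone.
The harmony at that moment is D♯ diminished triad (D♯, F♯, A); B5 is not a chord tone.
It is approached by step up from A5 and left by leap down to F♯5.
Step in, leap out — an escape tone.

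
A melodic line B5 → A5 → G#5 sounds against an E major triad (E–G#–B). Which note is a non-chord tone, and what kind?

The harmony at that moment is E major triad (E, G#, B); A5 is not a chord tone.
It is approached by step down from B5 and left by step down to G#5.
Step in, step out in the same direction — a passing tone.

A5 is a passing tone.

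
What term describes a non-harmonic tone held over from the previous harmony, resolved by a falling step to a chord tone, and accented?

Approach: by preparation — the pitch is first a chord tone, then held (tied or repeated) while the harmony changes under it. Departure: down by step. Metric position: strong.
A prepared dissonance that resolves downward by step — a suspension. (The same figure resolving upward would be a retardation.)

Suspension.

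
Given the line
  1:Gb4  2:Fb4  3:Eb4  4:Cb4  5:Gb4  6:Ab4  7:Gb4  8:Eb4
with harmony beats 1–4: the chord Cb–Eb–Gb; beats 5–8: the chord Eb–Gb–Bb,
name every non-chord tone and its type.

The harmony at that moment is Cb major triad (Cb, Eb, Gb); Fb4 is not a chord tone.
It is approached by step down from Gb4 and left by step down to Eb4.
Step in, step out in the same direction — a passing tone.
The harmony at that moment is Eb minor triad (Eb, Gb, Bb); Ab4 is not a chord tone.
It is approached by step up from Gb4 and left by step down to Gb4.
Step away and step back to the same note — a neighbor tone (upper neighbor).

Fb4 (beat 2) — passing tone; Ab4 (beat 6) — neighbor tone.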